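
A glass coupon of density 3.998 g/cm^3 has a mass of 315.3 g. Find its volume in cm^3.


Rearrange rho = m / V:
  V = m / rho
  V = 315.3 / 3.998 = 78.864 cm^3

78.864 cm^3


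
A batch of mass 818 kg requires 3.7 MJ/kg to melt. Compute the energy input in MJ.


Total energy = mass * specific energy
  E = 818 * 3.7 = 3026.6 MJ

3026.6 MJ


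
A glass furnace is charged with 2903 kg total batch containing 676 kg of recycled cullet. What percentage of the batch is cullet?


Cullet ratio = (cullet mass / total batch mass) * 100
  Ratio = 676 / 2903 * 100 = 23.29%

23.29%


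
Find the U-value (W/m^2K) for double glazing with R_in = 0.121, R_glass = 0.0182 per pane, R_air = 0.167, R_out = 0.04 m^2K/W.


Total thermal resistance (series):
  R_total = R_in + R_glass + R_air + R_glass + R_out
  R_total = 0.121 + 0.0182 + 0.167 + 0.0182 + 0.04 = 0.3644 m^2K/W
U-value = 1 / R_total = 1 / 0.3644 = 2.744 W/m^2K

2.744 W/m^2K


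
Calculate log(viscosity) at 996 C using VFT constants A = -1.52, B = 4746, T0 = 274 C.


VFT equation: log(eta) = A + B / (T - T0)
  T - T0 = 996 - 274 = 722
  B / (T - T0) = 4746 / 722 = 6.573
  log(eta) = -1.52 + 6.573 = 5.053

5.053


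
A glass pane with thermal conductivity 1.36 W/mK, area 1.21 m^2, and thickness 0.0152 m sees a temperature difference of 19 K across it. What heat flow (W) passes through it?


Fourier's law: Q = k * A * dT / t
  Q = 1.36 * 1.21 * 19 / 0.0152
  Q = 31.2664 / 0.0152 = 2057 W

2057 W


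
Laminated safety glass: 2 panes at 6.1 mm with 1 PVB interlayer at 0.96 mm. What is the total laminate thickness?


Total thickness = glass contribution + PVB contribution
  Glass: 2 * 6.1 = 12.2 mm
  PVB: 1 * 0.96 = 0.96 mm
  Total = 12.2 + 0.96 = 13.16 mm

13.16 mm


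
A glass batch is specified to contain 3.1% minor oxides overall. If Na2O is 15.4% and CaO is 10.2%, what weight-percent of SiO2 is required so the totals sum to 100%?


Known pieces sum to 100%:
  SiO2 = 100 - (others + Na2O + CaO)
  SiO2 = 100 - (3.1 + 15.4 + 10.2) = 71.3%

71.3%


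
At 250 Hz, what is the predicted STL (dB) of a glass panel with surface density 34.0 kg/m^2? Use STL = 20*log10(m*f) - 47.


Mass law: STL = 20 * log10(m * f) - 47
  m * f = 34.0 * 250 = 8500
  log10(8500) = 3.92942
  STL = 20 * 3.92942 - 47 = 78.5884 - 47 = 31.6 dB

31.6 dB


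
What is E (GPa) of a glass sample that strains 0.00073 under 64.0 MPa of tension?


Young's modulus: E = stress / strain
  E = 64.0 MPa / 0.00073 = 87671.23 MPa
Convert to GPa: 87671.23 / 1000 = 87.67 GPa

87.67 GPa


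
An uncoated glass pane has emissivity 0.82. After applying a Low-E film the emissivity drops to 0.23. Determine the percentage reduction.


Percentage reduction = (1 - coated/uncoated) * 100
  Ratio = 0.23 / 0.82 = 0.2805
  Reduction = (1 - 0.2805) * 100 = 72.0%

72.0%


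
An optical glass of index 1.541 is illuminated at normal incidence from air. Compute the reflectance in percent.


Fresnel reflectance at normal incidence:
  R = ((n - 1)/(n + 1))^2
  (n - 1)/(n + 1) = (1.541 - 1)/(1.541 + 1) = 0.212908
  R = 0.212908^2 = 0.0453298
  R(%) = 0.0453298 * 100 = 4.533%

4.533%


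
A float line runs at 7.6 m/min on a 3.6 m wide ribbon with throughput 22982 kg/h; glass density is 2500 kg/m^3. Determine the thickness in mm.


Ribbon cross-section from mass balance:
  Volume rate = throughput / density = 22982 / 2500 = 9.1928 m^3/h
  thickness = volume rate / (speed * 60 * width), i.e.
  thickness = throughput / (60 * speed * width * density) * 1000
  thickness = 22982 / (60 * 7.6 * 3.6 * 2500) * 1000 = 5.6 mm

5.6 mm


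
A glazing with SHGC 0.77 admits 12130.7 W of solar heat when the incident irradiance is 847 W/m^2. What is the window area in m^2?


Rearrange Q = Area * SHGC * Irradiance:
  Area = Q / (SHGC * Irradiance)
  Area = 12130.7 / (0.77 * 847) = 18.6 m^2

18.6 m^2


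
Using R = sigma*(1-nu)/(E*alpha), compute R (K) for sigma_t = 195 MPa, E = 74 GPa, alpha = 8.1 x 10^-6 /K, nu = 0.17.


Thermal shock resistance: R = sigma * (1 - nu) / (E * alpha)
  Numerator = 195 * (1 - 0.17) = 161.85
  Denominator = 74 * 1000 * (8.1 x 10^-6) = 0.5994
  R = 161.85 / 0.5994 = 270.0 K

270.0 K


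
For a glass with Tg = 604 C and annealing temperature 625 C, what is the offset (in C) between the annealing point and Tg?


Offset = T_anneal - Tg:
  offset = 625 - 604 = 21 C

21 C


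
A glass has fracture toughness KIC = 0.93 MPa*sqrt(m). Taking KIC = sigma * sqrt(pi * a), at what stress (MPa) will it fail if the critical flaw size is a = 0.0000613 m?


Rearrange KIC = sigma * sqrt(pi * a):
  sigma = KIC / sqrt(pi * a)
  sqrt(pi * 0.0000613) = 0.013877
  sigma = 0.93 / 0.013877 = 67.02 MPa

67.02 MPa


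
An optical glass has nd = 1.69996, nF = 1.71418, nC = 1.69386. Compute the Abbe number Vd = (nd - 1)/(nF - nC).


Abbe number formula: Vd = (nd - 1) / (nF - nC)
  nd - 1 = 1.69996 - 1 = 0.69996
  nF - nC = 1.71418 - 1.69386 = 0.02032
  Vd = 0.69996 / 0.02032 = 34.45

34.45


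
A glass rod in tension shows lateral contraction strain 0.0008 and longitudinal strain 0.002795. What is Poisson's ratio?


Poisson's ratio: nu = lateral strain / axial strain
  nu = 0.0008 / 0.002795 = 0.2862

0.2862


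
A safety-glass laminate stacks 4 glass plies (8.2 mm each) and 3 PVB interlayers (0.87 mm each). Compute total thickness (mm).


Total thickness = glass contribution + PVB contribution
  Glass: 4 * 8.2 = 32.8 mm
  PVB: 3 * 0.87 = 2.61 mm
  Total = 32.8 + 2.61 = 35.41 mm

35.41 mm


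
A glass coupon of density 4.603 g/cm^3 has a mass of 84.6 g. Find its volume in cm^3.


Rearrange rho = m / V:
  V = m / rho
  V = 84.6 / 4.603 = 18.379 cm^3

18.379 cm^3


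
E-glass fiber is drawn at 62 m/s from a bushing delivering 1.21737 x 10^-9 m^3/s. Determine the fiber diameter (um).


Cross-sectional area from continuity:
  A = Q / v = 1.21737 x 10^-9 / 62 = 1.9635 x 10^-11 m^2
Diameter from circular cross-section:
  d = sqrt(4A / pi) * 10^6 (m -> um)
  d = sqrt(4 * 1.9635 x 10^-11 / pi) * 10^6 = 5.0 um

5.0 um


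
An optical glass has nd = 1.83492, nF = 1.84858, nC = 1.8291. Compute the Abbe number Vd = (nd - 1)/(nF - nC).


Abbe number formula: Vd = (nd - 1) / (nF - nC)
  nd - 1 = 1.83492 - 1 = 0.83492
  nF - nC = 1.84858 - 1.8291 = 0.01948
  Vd = 0.83492 / 0.01948 = 42.86

42.86


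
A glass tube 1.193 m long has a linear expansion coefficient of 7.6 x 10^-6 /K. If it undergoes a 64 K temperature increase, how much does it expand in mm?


Thermal expansion formula: dL = alpha * L0 * dT
  dL = (7.6 x 10^-6) * 1.193 * 64 = 0.00058028 m
Convert to mm: 0.00058028 * 1000 = 0.5803 mm

0.5803 mm


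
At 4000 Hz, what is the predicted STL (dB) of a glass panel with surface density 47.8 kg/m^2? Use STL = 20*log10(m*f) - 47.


Mass law: STL = 20 * log10(m * f) - 47
  m * f = 47.8 * 4000 = 191200
  log10(191200) = 5.28149
  STL = 20 * 5.28149 - 47 = 105.6298 - 47 = 58.6 dB

58.6 dB


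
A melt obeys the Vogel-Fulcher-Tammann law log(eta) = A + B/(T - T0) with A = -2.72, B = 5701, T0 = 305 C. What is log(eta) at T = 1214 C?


VFT equation: log(eta) = A + B / (T - T0)
  T - T0 = 1214 - 305 = 909
  B / (T - T0) = 5701 / 909 = 6.272
  log(eta) = -2.72 + 6.272 = 3.552

3.552


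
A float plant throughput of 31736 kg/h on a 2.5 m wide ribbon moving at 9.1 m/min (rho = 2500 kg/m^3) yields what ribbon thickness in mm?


Ribbon cross-section from mass balance:
  Volume rate = throughput / density = 31736 / 2500 = 12.6944 m^3/h
  thickness = volume rate / (speed * 60 * width), i.e.
  thickness = throughput / (60 * speed * width * density) * 1000
  thickness = 31736 / (60 * 9.1 * 2.5 * 2500) * 1000 = 9.3 mm

9.3 mm


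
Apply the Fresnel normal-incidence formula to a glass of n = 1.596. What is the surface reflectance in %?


Fresnel reflectance at normal incidence:
  R = ((n - 1)/(n + 1))^2
  (n - 1)/(n + 1) = (1.596 - 1)/(1.596 + 1) = 0.229584
  R = 0.229584^2 = 0.0527088
  R(%) = 0.0527088 * 100 = 5.271%

5.271%


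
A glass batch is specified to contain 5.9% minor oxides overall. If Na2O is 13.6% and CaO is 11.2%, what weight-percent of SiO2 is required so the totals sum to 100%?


Known pieces sum to 100%:
  SiO2 = 100 - (others + Na2O + CaO)
  SiO2 = 100 - (5.9 + 13.6 + 11.2) = 69.3%

69.3%


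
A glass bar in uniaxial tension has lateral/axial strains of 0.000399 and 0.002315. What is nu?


Poisson's ratio: nu = lateral strain / axial strain
  nu = 0.000399 / 0.002315 = 0.1724

0.1724


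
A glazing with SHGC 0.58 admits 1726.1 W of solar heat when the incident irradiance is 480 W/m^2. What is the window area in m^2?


Rearrange Q = Area * SHGC * Irradiance:
  Area = Q / (SHGC * Irradiance)
  Area = 1726.1 / (0.58 * 480) = 6.2 m^2

6.2 m^2


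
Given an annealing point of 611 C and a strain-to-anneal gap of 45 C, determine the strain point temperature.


Strain point = annealing point - difference:
  T_strain = 611 - 45 = 566 C

566 C


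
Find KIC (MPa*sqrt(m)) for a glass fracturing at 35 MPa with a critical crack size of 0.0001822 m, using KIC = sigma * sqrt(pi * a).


Fracture toughness: KIC = sigma * sqrt(pi * a)
  pi * a = pi * 0.0001822 = 0.000572398
  sqrt(pi * a) = 0.023925
  KIC = 35 * 0.023925 = 0.837 MPa*sqrt(m)

0.837 MPa*sqrt(m)


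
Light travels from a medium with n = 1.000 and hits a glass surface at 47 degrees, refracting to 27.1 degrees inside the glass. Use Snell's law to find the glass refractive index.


Apply Snell's law: n1 * sin(theta1) = n2 * sin(theta2)
  n2 = n1 * sin(theta1) / sin(theta2)
  sin(47) = 0.731354
  sin(27.1) = 0.455545
  n2 = 1.000 * 0.731354 / 0.455545 = 1.6054

1.6054


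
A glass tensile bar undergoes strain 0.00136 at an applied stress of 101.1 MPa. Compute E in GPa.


Young's modulus: E = stress / strain
  E = 101.1 MPa / 0.00136 = 74338.24 MPa
Convert to GPa: 74338.24 / 1000 = 74.34 GPa

74.34 GPa


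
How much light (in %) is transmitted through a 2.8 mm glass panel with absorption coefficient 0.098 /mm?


Beer-Lambert law: T = exp(-alpha * thickness)
  exponent = -0.098 * 2.8 = -0.2744
  T = exp(-0.2744) = 0.76
  Percentage = 0.76 * 100 = 76.0%

76.0%


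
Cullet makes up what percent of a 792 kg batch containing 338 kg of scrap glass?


Cullet ratio = (cullet mass / total batch mass) * 100
  Ratio = 338 / 792 * 100 = 42.68%

42.68%


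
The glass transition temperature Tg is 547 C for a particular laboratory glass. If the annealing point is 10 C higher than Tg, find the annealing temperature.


The annealing temperature is Tg plus the offset:
  T_anneal = 547 + 10 = 557 C

557 C


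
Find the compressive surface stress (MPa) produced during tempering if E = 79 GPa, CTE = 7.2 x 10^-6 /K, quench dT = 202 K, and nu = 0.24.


Tempering stress: sigma = E * alpha * dT / (1 - nu)
  E (MPa) = 79 * 1000 = 79000
  Numerator = 79000 * (7.2 x 10^-6) * 202 = 114.8976
  Denominator = 1 - 0.24 = 0.76
  sigma = 114.8976 / 0.76 = 151.2 MPa

151.2 MPa


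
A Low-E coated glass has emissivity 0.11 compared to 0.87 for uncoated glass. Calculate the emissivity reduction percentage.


Percentage reduction = (1 - coated/uncoated) * 100
  Ratio = 0.11 / 0.87 = 0.1264
  Reduction = (1 - 0.1264) * 100 = 87.4%

87.4%


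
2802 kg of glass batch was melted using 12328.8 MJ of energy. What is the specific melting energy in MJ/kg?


Rearrange E = m * s for s:
  s = E / m
  s = 12328.8 / 2802 = 4.4 MJ/kg

4.4 MJ/kg


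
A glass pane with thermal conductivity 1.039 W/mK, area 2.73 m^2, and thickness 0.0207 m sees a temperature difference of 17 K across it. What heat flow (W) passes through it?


Fourier's law: Q = k * A * dT / t
  Q = 1.039 * 2.73 * 17 / 0.0207
  Q = 48.21999 / 0.0207 = 2329.5 W

2329.5 W


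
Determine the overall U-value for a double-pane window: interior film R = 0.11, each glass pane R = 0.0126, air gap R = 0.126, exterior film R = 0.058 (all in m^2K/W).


Total thermal resistance (series):
  R_total = R_in + R_glass + R_air + R_glass + R_out
  R_total = 0.11 + 0.0126 + 0.126 + 0.0126 + 0.058 = 0.3192 m^2K/W
U-value = 1 / R_total = 1 / 0.3192 = 3.133 W/m^2K

3.133 W/m^2K


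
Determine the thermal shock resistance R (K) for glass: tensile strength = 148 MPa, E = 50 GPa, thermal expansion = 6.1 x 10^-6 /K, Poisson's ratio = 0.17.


Thermal shock resistance: R = sigma * (1 - nu) / (E * alpha)
  Numerator = 148 * (1 - 0.17) = 122.84
  Denominator = 50 * 1000 * (6.1 x 10^-6) = 0.305
  R = 122.84 / 0.305 = 402.8 K

402.8 K


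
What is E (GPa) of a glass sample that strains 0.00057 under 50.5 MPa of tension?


Young's modulus: E = stress / strain
  E = 50.5 MPa / 0.00057 = 88596.49 MPa
Convert to GPa: 88596.49 / 1000 = 88.6 GPa

88.6 GPa


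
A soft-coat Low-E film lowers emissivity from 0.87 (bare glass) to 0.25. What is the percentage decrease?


Percentage reduction = (1 - coated/uncoated) * 100
  Ratio = 0.25 / 0.87 = 0.2874
  Reduction = (1 - 0.2874) * 100 = 71.3%

71.3%


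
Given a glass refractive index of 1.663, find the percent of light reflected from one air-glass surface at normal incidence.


Fresnel reflectance at normal incidence:
  R = ((n - 1)/(n + 1))^2
  (n - 1)/(n + 1) = (1.663 - 1)/(1.663 + 1) = 0.248967
  R = 0.248967^2 = 0.0619846
  R(%) = 0.0619846 * 100 = 6.198%

6.198%


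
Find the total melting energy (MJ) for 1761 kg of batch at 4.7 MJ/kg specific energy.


Total energy = mass * specific energy
  E = 1761 * 4.7 = 8276.7 MJ

8276.7 MJ


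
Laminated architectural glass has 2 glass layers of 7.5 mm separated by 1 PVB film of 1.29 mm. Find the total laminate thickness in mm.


Total thickness = glass contribution + PVB contribution
  Glass: 2 * 7.5 = 15.0 mm
  PVB: 1 * 1.29 = 1.29 mm
  Total = 15.0 + 1.29 = 16.29 mm

16.29 mm


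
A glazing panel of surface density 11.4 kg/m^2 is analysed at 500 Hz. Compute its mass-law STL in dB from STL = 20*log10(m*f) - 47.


Mass law: STL = 20 * log10(m * f) - 47
  m * f = 11.4 * 500 = 5700
  log10(5700) = 3.75587
  STL = 20 * 3.75587 - 47 = 75.1174 - 47 = 28.1 dB

28.1 dB


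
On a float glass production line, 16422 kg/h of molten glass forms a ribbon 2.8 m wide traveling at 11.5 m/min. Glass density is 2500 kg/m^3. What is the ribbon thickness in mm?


Ribbon cross-section from mass balance:
  Volume rate = throughput / density = 16422 / 2500 = 6.5688 m^3/h
  thickness = volume rate / (speed * 60 * width), i.e.
  thickness = throughput / (60 * speed * width * density) * 1000
  thickness = 16422 / (60 * 11.5 * 2.8 * 2500) * 1000 = 3.4 mm

3.4 mm


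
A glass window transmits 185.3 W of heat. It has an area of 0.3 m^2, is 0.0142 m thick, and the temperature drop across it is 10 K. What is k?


Fourier's law rearranged: k = Q * t / (A * dT)
  Numerator = 185.3 * 0.0142 = 2.63126
  Denominator = 0.3 * 10 = 3.0
  k = 2.63126 / 3.0 = 0.877 W/mK

0.877 W/mK


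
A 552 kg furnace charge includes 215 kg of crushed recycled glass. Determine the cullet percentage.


Cullet ratio = (cullet mass / total batch mass) * 100
  Ratio = 215 / 552 * 100 = 38.95%

38.95%


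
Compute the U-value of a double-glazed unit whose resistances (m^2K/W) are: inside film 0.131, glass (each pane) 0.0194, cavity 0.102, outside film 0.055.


Total thermal resistance (series):
  R_total = R_in + R_glass + R_air + R_glass + R_out
  R_total = 0.131 + 0.0194 + 0.102 + 0.0194 + 0.055 = 0.3268 m^2K/W
U-value = 1 / R_total = 1 / 0.3268 = 3.06 W/m^2K

3.06 W/m^2K


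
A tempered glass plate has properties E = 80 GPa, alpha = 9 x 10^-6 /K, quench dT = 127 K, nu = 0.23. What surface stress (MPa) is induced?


Tempering stress: sigma = E * alpha * dT / (1 - nu)
  E (MPa) = 80 * 1000 = 80000
  Numerator = 80000 * (9 x 10^-6) * 127 = 91.44
  Denominator = 1 - 0.23 = 0.77
  sigma = 91.44 / 0.77 = 118.8 MPa

118.8 MPa


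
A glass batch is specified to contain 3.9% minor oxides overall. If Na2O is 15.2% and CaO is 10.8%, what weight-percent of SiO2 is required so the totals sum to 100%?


Known pieces sum to 100%:
  SiO2 = 100 - (others + Na2O + CaO)
  SiO2 = 100 - (3.9 + 15.2 + 10.8) = 70.1%

70.1%


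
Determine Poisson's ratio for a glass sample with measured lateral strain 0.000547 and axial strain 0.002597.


Poisson's ratio: nu = lateral strain / axial strain
  nu = 0.000547 / 0.002597 = 0.2106

0.2106


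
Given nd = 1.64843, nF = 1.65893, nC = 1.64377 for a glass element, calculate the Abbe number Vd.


Abbe number formula: Vd = (nd - 1) / (nF - nC)
  nd - 1 = 1.64843 - 1 = 0.64843
  nF - nC = 1.65893 - 1.64377 = 0.01516
  Vd = 0.64843 / 0.01516 = 42.77

42.77


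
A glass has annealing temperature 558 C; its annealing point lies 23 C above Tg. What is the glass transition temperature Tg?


Rearrange T_anneal = Tg + offset for Tg:
  Tg = T_anneal - offset = 558 - 23 = 535 C

535 C


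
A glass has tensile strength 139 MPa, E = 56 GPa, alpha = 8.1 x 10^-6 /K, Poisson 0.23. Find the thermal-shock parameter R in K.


Thermal shock resistance: R = sigma * (1 - nu) / (E * alpha)
  Numerator = 139 * (1 - 0.23) = 107.03
  Denominator = 56 * 1000 * (8.1 x 10^-6) = 0.4536
  R = 107.03 / 0.4536 = 236.0 K

236.0 K


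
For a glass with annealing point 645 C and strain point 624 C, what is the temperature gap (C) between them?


Gap = T_anneal - T_strain:
  gap = 645 - 624 = 21 C

21 C


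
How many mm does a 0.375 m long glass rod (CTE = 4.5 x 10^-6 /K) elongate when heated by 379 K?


Thermal expansion formula: dL = alpha * L0 * dT
  dL = (4.5 x 10^-6) * 0.375 * 379 = 0.00063956 m
Convert to mm: 0.00063956 * 1000 = 0.6396 mm

0.6396 mm


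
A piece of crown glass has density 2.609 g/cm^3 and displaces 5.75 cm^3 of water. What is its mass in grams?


Rearrange rho = m / V:
  m = rho * V
  m = 2.609 * 5.75 = 15.002 g

15.002 g


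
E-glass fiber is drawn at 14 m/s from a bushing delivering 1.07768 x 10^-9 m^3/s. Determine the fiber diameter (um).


Cross-sectional area from continuity:
  A = Q / v = 1.07768 x 10^-9 / 14 = 7.697714 x 10^-11 m^2
Diameter from circular cross-section:
  d = sqrt(4A / pi) * 10^6 (m -> um)
  d = sqrt(4 * 7.697714 x 10^-11 / pi) * 10^6 = 9.9 um

9.9 um


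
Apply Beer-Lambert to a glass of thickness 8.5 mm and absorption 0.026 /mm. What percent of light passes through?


Beer-Lambert law: T = exp(-alpha * thickness)
  exponent = -0.026 * 8.5 = -0.221
  T = exp(-0.221) = 0.8017
  Percentage = 0.8017 * 100 = 80.17%

80.17%


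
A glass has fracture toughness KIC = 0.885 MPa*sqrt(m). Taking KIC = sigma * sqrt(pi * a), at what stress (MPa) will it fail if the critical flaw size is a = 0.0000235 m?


Rearrange KIC = sigma * sqrt(pi * a):
  sigma = KIC / sqrt(pi * a)
  sqrt(pi * 0.0000235) = 0.008592
  sigma = 0.885 / 0.008592 = 103.0 MPa

103.0 MPa


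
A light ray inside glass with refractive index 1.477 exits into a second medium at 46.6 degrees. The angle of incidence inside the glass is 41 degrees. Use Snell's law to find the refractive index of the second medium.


Apply Snell's law: n1 * sin(theta1) = n2 * sin(theta2)
  n2 = n1 * sin(theta1) / sin(theta2)
  sin(41) = 0.656059
  sin(46.6) = 0.726575
  n2 = 1.477 * 0.656059 / 0.726575 = 1.3337

1.3337


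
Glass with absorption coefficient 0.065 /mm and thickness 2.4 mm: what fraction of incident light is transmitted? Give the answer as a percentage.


Beer-Lambert law: T = exp(-alpha * thickness)
  exponent = -0.065 * 2.4 = -0.156
  T = exp(-0.156) = 0.8556
  Percentage = 0.8556 * 100 = 85.56%

85.56%


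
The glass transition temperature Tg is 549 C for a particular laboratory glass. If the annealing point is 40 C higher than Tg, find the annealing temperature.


The annealing temperature is Tg plus the offset:
  T_anneal = 549 + 40 = 589 C

589 C


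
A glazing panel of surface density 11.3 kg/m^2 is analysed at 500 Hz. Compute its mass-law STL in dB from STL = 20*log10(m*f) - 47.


Mass law: STL = 20 * log10(m * f) - 47
  m * f = 11.3 * 500 = 5650
  log10(5650) = 3.75205
  STL = 20 * 3.75205 - 47 = 75.041 - 47 = 28.0 dB

28.0 dB


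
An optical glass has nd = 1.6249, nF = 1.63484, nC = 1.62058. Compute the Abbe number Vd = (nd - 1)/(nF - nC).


Abbe number formula: Vd = (nd - 1) / (nF - nC)
  nd - 1 = 1.6249 - 1 = 0.6249
  nF - nC = 1.63484 - 1.62058 = 0.01426
  Vd = 0.6249 / 0.01426 = 43.82

43.82


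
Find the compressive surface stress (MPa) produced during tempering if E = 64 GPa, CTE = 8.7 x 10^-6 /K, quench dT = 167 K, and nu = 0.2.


Tempering stress: sigma = E * alpha * dT / (1 - nu)
  E (MPa) = 64 * 1000 = 64000
  Numerator = 64000 * (8.7 x 10^-6) * 167 = 92.9856
  Denominator = 1 - 0.2 = 0.8
  sigma = 92.9856 / 0.8 = 116.2 MPa

116.2 MPa


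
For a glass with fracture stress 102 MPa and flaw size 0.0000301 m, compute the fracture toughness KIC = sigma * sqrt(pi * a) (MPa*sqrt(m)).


Fracture toughness: KIC = sigma * sqrt(pi * a)
  pi * a = pi * 0.0000301 = 0.000094562
  sqrt(pi * a) = 0.009724
  KIC = 102 * 0.009724 = 0.992 MPa*sqrt(m)

0.992 MPa*sqrt(m)


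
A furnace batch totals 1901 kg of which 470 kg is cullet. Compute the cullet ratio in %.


Cullet ratio = (cullet mass / total batch mass) * 100
  Ratio = 470 / 1901 * 100 = 24.72%

24.72%


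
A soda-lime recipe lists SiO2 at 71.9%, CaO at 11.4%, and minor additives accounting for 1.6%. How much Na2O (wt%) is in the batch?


Pieces sum to 100%:
  Na2O = 100 - (SiO2 + CaO + others)
  Na2O = 100 - (71.9 + 11.4 + 1.6) = 15.1%

15.1%


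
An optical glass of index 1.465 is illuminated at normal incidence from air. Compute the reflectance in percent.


Fresnel reflectance at normal incidence:
  R = ((n - 1)/(n + 1))^2
  (n - 1)/(n + 1) = (1.465 - 1)/(1.465 + 1) = 0.188641
  R = 0.188641^2 = 0.0355854
  R(%) = 0.0355854 * 100 = 3.559%

3.559%


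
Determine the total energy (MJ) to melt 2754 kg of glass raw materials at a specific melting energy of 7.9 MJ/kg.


Total energy = mass * specific energy
  E = 2754 * 7.9 = 21756.6 MJ

21756.6 MJ


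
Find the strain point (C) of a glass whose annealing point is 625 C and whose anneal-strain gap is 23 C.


Strain point = annealing point - difference:
  T_strain = 625 - 23 = 602 C

602 C


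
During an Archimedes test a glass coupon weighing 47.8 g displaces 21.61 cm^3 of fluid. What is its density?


Use the definition of density:
  rho = mass / volume
  rho = 47.8 / 21.61 = 2.212 g/cm^3

2.212 g/cm^3


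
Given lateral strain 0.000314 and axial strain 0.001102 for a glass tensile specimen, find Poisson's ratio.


Poisson's ratio: nu = lateral strain / axial strain
  nu = 0.000314 / 0.001102 = 0.2849

0.2849


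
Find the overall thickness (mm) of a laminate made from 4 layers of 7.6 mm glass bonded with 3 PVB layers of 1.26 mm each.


Total thickness = glass contribution + PVB contribution
  Glass: 4 * 7.6 = 30.4 mm
  PVB: 3 * 1.26 = 3.78 mm
  Total = 30.4 + 3.78 = 34.18 mm

34.18 mm


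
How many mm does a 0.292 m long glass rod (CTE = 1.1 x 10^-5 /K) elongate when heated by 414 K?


Thermal expansion formula: dL = alpha * L0 * dT
  dL = (1.1 x 10^-5) * 0.292 * 414 = 0.00132977 m
Convert to mm: 0.00132977 * 1000 = 1.3298 mm

1.3298 mm


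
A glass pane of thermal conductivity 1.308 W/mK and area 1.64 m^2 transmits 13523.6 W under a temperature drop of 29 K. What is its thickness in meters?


Fourier's law: t = k * A * dT / Q
  t = 1.308 * 1.64 * 29 / 13523.6
  t = 62.20848 / 13523.6 = 0.0046 m

0.0046 m


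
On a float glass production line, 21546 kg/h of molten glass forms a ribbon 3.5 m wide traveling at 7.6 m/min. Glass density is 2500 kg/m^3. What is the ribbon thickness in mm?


Ribbon cross-section from mass balance:
  Volume rate = throughput / density = 21546 / 2500 = 8.6184 m^3/h
  thickness = volume rate / (speed * 60 * width), i.e.
  thickness = throughput / (60 * speed * width * density) * 1000
  thickness = 21546 / (60 * 7.6 * 3.5 * 2500) * 1000 = 5.4 mm

5.4 mm


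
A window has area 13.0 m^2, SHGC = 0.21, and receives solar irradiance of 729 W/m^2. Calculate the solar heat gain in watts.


Solar heat gain: Q = Area * SHGC * Irradiance
  Q = 13.0 * 0.21 * 729 = 1990.2 W

1990.2 W


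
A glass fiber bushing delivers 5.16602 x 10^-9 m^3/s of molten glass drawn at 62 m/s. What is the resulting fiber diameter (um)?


Cross-sectional area from continuity:
  A = Q / v = 5.16602 x 10^-9 / 62 = 8.33229 x 10^-11 m^2
Diameter from circular cross-section:
  d = sqrt(4A / pi) * 10^6 (m -> um)
  d = sqrt(4 * 8.33229 x 10^-11 / pi) * 10^6 = 10.3 um

10.3 um


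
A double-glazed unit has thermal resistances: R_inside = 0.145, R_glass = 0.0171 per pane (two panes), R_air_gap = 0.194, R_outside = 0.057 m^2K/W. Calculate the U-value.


Total thermal resistance (series):
  R_total = R_in + R_glass + R_air + R_glass + R_out
  R_total = 0.145 + 0.0171 + 0.194 + 0.0171 + 0.057 = 0.4302 m^2K/W
U-value = 1 / R_total = 1 / 0.4302 = 2.325 W/m^2K

2.325 W/m^2K


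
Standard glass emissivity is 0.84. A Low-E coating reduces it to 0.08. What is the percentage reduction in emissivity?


Percentage reduction = (1 - coated/uncoated) * 100
  Ratio = 0.08 / 0.84 = 0.0952
  Reduction = (1 - 0.0952) * 100 = 90.5%

90.5%


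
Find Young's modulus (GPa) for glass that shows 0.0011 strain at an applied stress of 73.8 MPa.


Young's modulus: E = stress / strain
  E = 73.8 MPa / 0.0011 = 67090.91 MPa
Convert to GPa: 67090.91 / 1000 = 67.09 GPa

67.09 GPa


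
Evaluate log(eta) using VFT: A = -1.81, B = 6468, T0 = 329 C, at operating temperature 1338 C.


VFT equation: log(eta) = A + B / (T - T0)
  T - T0 = 1338 - 329 = 1009
  B / (T - T0) = 6468 / 1009 = 6.41
  log(eta) = -1.81 + 6.41 = 4.6

4.6


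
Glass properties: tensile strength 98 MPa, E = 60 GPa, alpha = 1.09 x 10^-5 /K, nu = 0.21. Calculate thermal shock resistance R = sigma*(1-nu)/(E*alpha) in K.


Thermal shock resistance: R = sigma * (1 - nu) / (E * alpha)
  Numerator = 98 * (1 - 0.21) = 77.42
  Denominator = 60 * 1000 * (1.09 x 10^-5) = 0.654
  R = 77.42 / 0.654 = 118.4 K

118.4 K


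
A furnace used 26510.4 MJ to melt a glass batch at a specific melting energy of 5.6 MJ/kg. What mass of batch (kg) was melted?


Rearrange E = m * s for m:
  m = E / s
  m = 26510.4 / 5.6 = 4734.0 kg

4734.0 kg


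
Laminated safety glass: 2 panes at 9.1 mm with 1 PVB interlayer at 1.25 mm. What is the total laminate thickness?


Total thickness = glass contribution + PVB contribution
  Glass: 2 * 9.1 = 18.2 mm
  PVB: 1 * 1.25 = 1.25 mm
  Total = 18.2 + 1.25 = 19.45 mm

19.45 mm


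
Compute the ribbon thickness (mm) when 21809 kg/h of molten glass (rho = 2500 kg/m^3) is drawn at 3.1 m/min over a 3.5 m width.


Ribbon cross-section from mass balance:
  Volume rate = throughput / density = 21809 / 2500 = 8.7236 m^3/h
  thickness = volume rate / (speed * 60 * width), i.e.
  thickness = throughput / (60 * speed * width * density) * 1000
  thickness = 21809 / (60 * 3.1 * 3.5 * 2500) * 1000 = 13.4 mm

13.4 mm


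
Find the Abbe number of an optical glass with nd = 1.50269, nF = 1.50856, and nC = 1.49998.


Abbe number formula: Vd = (nd - 1) / (nF - nC)
  nd - 1 = 1.50269 - 1 = 0.50269
  nF - nC = 1.50856 - 1.49998 = 0.00858
  Vd = 0.50269 / 0.00858 = 58.59

58.59


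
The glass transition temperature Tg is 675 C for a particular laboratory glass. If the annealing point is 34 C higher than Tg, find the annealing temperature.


The annealing temperature is Tg plus the offset:
  T_anneal = 675 + 34 = 709 C

709 C


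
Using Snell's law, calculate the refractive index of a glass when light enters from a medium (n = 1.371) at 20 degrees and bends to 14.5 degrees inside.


Apply Snell's law: n1 * sin(theta1) = n2 * sin(theta2)
  n2 = n1 * sin(theta1) / sin(theta2)
  sin(20) = 0.34202
  sin(14.5) = 0.25038
  n2 = 1.371 * 0.34202 / 0.25038 = 1.8728

1.8728


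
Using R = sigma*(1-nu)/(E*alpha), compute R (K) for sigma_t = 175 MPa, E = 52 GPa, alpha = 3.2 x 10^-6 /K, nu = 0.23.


Thermal shock resistance: R = sigma * (1 - nu) / (E * alpha)
  Numerator = 175 * (1 - 0.23) = 134.75
  Denominator = 52 * 1000 * (3.2 x 10^-6) = 0.1664
  R = 134.75 / 0.1664 = 809.8 K

809.8 K


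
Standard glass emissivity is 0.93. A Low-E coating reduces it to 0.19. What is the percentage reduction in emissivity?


Percentage reduction = (1 - coated/uncoated) * 100
  Ratio = 0.19 / 0.93 = 0.2043
  Reduction = (1 - 0.2043) * 100 = 79.6%

79.6%


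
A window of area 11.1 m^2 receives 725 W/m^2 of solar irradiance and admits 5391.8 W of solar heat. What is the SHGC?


Rearrange Q = Area * SHGC * Irradiance:
  SHGC = Q / (Area * Irradiance)
  SHGC = 5391.8 / (11.1 * 725) = 0.67

0.67


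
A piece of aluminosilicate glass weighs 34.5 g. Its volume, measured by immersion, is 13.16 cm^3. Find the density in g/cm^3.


Use the definition of density:
  rho = mass / volume
  rho = 34.5 / 13.16 = 2.622 g/cm^3

2.622 g/cm^3


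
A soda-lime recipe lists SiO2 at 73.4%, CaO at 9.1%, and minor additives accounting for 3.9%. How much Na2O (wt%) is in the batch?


Pieces sum to 100%:
  Na2O = 100 - (SiO2 + CaO + others)
  Na2O = 100 - (73.4 + 9.1 + 3.9) = 13.6%

13.6%


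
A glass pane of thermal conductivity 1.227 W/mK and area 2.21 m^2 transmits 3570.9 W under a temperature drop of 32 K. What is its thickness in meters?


Fourier's law: t = k * A * dT / Q
  t = 1.227 * 2.21 * 32 / 3570.9
  t = 86.77344 / 3570.9 = 0.0243 m

0.0243 m


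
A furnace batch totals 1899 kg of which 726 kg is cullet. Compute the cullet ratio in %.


Cullet ratio = (cullet mass / total batch mass) * 100
  Ratio = 726 / 1899 * 100 = 38.23%

38.23%


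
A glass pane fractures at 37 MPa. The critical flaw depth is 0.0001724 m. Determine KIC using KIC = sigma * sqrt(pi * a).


Fracture toughness: KIC = sigma * sqrt(pi * a)
  pi * a = pi * 0.0001724 = 0.000541611
  sqrt(pi * a) = 0.023273
  KIC = 37 * 0.023273 = 0.861 MPa*sqrt(m)

0.861 MPa*sqrt(m)


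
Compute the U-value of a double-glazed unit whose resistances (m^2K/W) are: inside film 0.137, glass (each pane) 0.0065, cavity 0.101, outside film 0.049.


Total thermal resistance (series):
  R_total = R_in + R_glass + R_air + R_glass + R_out
  R_total = 0.137 + 0.0065 + 0.101 + 0.0065 + 0.049 = 0.3 m^2K/W
U-value = 1 / R_total = 1 / 0.3 = 3.333 W/m^2K

3.333 W/m^2K


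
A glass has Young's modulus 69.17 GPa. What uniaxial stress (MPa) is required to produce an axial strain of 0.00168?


Rearrange E = sigma / epsilon:
  sigma = E * epsilon
  E (MPa) = 69.17 * 1000 = 69170
  sigma = 69170 * 0.00168 = 116.21 MPa

116.21 MPa


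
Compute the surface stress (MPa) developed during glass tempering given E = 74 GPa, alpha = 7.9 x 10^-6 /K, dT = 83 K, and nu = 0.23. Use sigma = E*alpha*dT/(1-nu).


Tempering stress: sigma = E * alpha * dT / (1 - nu)
  E (MPa) = 74 * 1000 = 74000
  Numerator = 74000 * (7.9 x 10^-6) * 83 = 48.5218
  Denominator = 1 - 0.23 = 0.77
  sigma = 48.5218 / 0.77 = 63.0 MPa

63.0 MPa


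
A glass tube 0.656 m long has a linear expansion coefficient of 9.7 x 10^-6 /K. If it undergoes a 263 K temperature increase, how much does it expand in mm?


Thermal expansion formula: dL = alpha * L0 * dT
  dL = (9.7 x 10^-6) * 0.656 * 263 = 0.00167352 m
Convert to mm: 0.00167352 * 1000 = 1.6735 mm

1.6735 mm


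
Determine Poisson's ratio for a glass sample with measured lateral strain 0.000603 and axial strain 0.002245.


Poisson's ratio: nu = lateral strain / axial strain
  nu = 0.000603 / 0.002245 = 0.2686

0.2686


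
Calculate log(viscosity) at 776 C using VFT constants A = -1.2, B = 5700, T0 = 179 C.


VFT equation: log(eta) = A + B / (T - T0)
  T - T0 = 776 - 179 = 597
  B / (T - T0) = 5700 / 597 = 9.548
  log(eta) = -1.2 + 9.548 = 8.348

8.348


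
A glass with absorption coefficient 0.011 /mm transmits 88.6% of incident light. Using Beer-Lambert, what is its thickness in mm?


Rearrange T = exp(-alpha * thickness):
  thickness = -ln(T) / alpha
  T = 88.6/100 = 0.886
  ln(T) = -0.12104
  -ln(T) = 0.12104
  thickness = 0.12104 / 0.011 = 11.0 mm

11.0 mm


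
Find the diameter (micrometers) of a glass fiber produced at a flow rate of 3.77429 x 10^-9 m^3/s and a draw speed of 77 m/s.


Cross-sectional area from continuity:
  A = Q / v = 3.77429 x 10^-9 / 77 = 4.901675 x 10^-11 m^2
Diameter from circular cross-section:
  d = sqrt(4A / pi) * 10^6 (m -> um)
  d = sqrt(4 * 4.901675 x 10^-11 / pi) * 10^6 = 7.9 um

7.9 um


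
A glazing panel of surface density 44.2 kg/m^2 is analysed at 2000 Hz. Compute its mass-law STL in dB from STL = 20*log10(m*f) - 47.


Mass law: STL = 20 * log10(m * f) - 47
  m * f = 44.2 * 2000 = 88400
  log10(88400) = 4.94645
  STL = 20 * 4.94645 - 47 = 98.929 - 47 = 51.9 dB

51.9 dB


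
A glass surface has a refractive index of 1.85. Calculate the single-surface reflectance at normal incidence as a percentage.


Fresnel reflectance at normal incidence:
  R = ((n - 1)/(n + 1))^2
  (n - 1)/(n + 1) = (1.85 - 1)/(1.85 + 1) = 0.298246
  R = 0.298246^2 = 0.0889507
  R(%) = 0.0889507 * 100 = 8.895%

8.895%


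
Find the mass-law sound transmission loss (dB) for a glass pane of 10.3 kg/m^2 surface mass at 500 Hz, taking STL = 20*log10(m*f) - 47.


Mass law: STL = 20 * log10(m * f) - 47
  m * f = 10.3 * 500 = 5150
  log10(5150) = 3.71181
  STL = 20 * 3.71181 - 47 = 74.2362 - 47 = 27.2 dB

27.2 dB


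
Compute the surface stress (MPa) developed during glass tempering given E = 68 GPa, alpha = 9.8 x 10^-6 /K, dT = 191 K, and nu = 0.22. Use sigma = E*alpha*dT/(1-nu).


Tempering stress: sigma = E * alpha * dT / (1 - nu)
  E (MPa) = 68 * 1000 = 68000
  Numerator = 68000 * (9.8 x 10^-6) * 191 = 127.2824
  Denominator = 1 - 0.22 = 0.78
  sigma = 127.2824 / 0.78 = 163.2 MPa

163.2 MPa


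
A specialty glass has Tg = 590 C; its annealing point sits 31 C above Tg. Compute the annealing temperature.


The annealing temperature is Tg plus the offset:
  T_anneal = 590 + 31 = 621 C

621 C


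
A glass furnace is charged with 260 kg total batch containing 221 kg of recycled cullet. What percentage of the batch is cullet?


Cullet ratio = (cullet mass / total batch mass) * 100
  Ratio = 221 / 260 * 100 = 85.0%

85.0%


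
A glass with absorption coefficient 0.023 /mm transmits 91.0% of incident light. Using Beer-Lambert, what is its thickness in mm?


Rearrange T = exp(-alpha * thickness):
  thickness = -ln(T) / alpha
  T = 91.0/100 = 0.91
  ln(T) = -0.09431
  -ln(T) = 0.09431
  thickness = 0.09431 / 0.023 = 4.1 mm

4.1 mm


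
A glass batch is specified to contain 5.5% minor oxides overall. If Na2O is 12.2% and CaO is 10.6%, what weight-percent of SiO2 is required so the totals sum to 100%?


Known pieces sum to 100%:
  SiO2 = 100 - (others + Na2O + CaO)
  SiO2 = 100 - (5.5 + 12.2 + 10.6) = 71.7%

71.7%


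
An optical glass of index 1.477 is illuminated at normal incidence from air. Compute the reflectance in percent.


Fresnel reflectance at normal incidence:
  R = ((n - 1)/(n + 1))^2
  (n - 1)/(n + 1) = (1.477 - 1)/(1.477 + 1) = 0.192572
  R = 0.192572^2 = 0.037084
  R(%) = 0.037084 * 100 = 3.708%

3.708%


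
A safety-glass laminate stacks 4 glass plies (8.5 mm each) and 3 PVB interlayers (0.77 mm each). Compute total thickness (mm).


Total thickness = glass contribution + PVB contribution
  Glass: 4 * 8.5 = 34.0 mm
  PVB: 3 * 0.77 = 2.31 mm
  Total = 34.0 + 2.31 = 36.31 mm

36.31 mm


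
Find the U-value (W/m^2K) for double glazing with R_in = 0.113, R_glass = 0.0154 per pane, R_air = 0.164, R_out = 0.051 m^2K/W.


Total thermal resistance (series):
  R_total = R_in + R_glass + R_air + R_glass + R_out
  R_total = 0.113 + 0.0154 + 0.164 + 0.0154 + 0.051 = 0.3588 m^2K/W
U-value = 1 / R_total = 1 / 0.3588 = 2.787 W/m^2K

2.787 W/m^2K


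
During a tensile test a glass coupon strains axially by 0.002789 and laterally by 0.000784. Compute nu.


Poisson's ratio: nu = lateral strain / axial strain
  nu = 0.000784 / 0.002789 = 0.2811

0.2811


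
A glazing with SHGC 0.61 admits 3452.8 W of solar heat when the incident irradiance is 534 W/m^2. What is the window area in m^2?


Rearrange Q = Area * SHGC * Irradiance:
  Area = Q / (SHGC * Irradiance)
  Area = 3452.8 / (0.61 * 534) = 10.6 m^2

10.6 m^2


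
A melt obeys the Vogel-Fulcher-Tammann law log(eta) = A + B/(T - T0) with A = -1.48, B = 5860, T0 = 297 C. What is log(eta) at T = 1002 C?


VFT equation: log(eta) = A + B / (T - T0)
  T - T0 = 1002 - 297 = 705
  B / (T - T0) = 5860 / 705 = 8.312
  log(eta) = -1.48 + 8.312 = 6.832

6.832


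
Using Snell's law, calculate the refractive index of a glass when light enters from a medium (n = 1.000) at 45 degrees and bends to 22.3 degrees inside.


Apply Snell's law: n1 * sin(theta1) = n2 * sin(theta2)
  n2 = n1 * sin(theta1) / sin(theta2)
  sin(45) = 0.707107
  sin(22.3) = 0.379456
  n2 = 1.000 * 0.707107 / 0.379456 = 1.8635

1.8635


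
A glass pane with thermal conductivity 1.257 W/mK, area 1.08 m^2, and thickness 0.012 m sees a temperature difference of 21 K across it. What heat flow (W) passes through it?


Fourier's law: Q = k * A * dT / t
  Q = 1.257 * 1.08 * 21 / 0.012
  Q = 28.50876 / 0.012 = 2375.7 W

2375.7 W


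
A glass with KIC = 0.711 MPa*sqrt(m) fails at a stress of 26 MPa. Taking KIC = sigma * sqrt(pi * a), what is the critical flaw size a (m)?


Rearrange KIC = sigma * sqrt(pi * a):
  sqrt(pi * a) = KIC / sigma
  sqrt(pi * a) = 0.711 / 26 = 0.027346
  a = (KIC / sigma)^2 / pi
  a = 0.027346^2 / pi = 0.000238 m

0.000238 m


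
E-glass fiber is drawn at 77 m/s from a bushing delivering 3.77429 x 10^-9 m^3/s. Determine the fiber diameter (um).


Cross-sectional area from continuity:
  A = Q / v = 3.77429 x 10^-9 / 77 = 4.901675 x 10^-11 m^2
Diameter from circular cross-section:
  d = sqrt(4A / pi) * 10^6 (m -> um)
  d = sqrt(4 * 4.901675 x 10^-11 / pi) * 10^6 = 7.9 um

7.9 um


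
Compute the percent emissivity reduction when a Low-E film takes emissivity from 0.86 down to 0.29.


Percentage reduction = (1 - coated/uncoated) * 100
  Ratio = 0.29 / 0.86 = 0.3372
  Reduction = (1 - 0.3372) * 100 = 66.3%

66.3%


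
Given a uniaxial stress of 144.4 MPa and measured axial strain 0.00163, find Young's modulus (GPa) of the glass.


Young's modulus: E = stress / strain
  E = 144.4 MPa / 0.00163 = 88588.96 MPa
Convert to GPa: 88588.96 / 1000 = 88.59 GPa

88.59 GPa


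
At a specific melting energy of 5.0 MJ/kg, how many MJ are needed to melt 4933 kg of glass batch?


Total energy = mass * specific energy
  E = 4933 * 5.0 = 24665 MJ

24665 MJ


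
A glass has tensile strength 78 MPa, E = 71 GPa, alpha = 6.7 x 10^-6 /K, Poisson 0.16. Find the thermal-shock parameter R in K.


Thermal shock resistance: R = sigma * (1 - nu) / (E * alpha)
  Numerator = 78 * (1 - 0.16) = 65.52
  Denominator = 71 * 1000 * (6.7 x 10^-6) = 0.4757
  R = 65.52 / 0.4757 = 137.7 K

137.7 K


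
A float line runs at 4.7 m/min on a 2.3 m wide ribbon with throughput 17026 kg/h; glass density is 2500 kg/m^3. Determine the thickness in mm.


Ribbon cross-section from mass balance:
  Volume rate = throughput / density = 17026 / 2500 = 6.8104 m^3/h
  thickness = volume rate / (speed * 60 * width), i.e.
  thickness = throughput / (60 * speed * width * density) * 1000
  thickness = 17026 / (60 * 4.7 * 2.3 * 2500) * 1000 = 10.5 mm

10.5 mm


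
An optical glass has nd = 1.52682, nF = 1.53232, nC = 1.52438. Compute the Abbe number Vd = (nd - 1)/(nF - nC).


Abbe number formula: Vd = (nd - 1) / (nF - nC)
  nd - 1 = 1.52682 - 1 = 0.52682
  nF - nC = 1.53232 - 1.52438 = 0.00794
  Vd = 0.52682 / 0.00794 = 66.35

66.35


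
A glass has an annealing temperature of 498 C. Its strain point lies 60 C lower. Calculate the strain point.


Strain point = annealing point - difference:
  T_strain = 498 - 60 = 438 C

438 C
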